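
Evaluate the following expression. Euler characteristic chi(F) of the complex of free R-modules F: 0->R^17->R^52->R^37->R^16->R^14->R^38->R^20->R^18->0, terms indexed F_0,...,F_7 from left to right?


chi = sum (-1)^i * rank:
(-1)^0*17=17
(-1)^1*52=-52
(-1)^2*37=37
(-1)^3*16=-16
(-1)^4*14=14
(-1)^5*38=-38
(-1)^6*20=20
(-1)^7*18=-18
chi=-36


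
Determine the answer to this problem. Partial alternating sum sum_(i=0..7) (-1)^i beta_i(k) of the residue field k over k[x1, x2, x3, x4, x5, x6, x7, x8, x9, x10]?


Koszul resolution: beta_i(k)=C(n,i), n=10
sum_(i=0..p) (-1)^i C(n,i) = (-1)^p C(n-1,p)
(-1)^7*C(9,7) = (-1)^7*36 = -36


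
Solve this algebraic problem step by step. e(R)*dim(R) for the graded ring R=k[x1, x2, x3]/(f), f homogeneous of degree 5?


e(R)=deg(f)=5, dim(R)=3-1=2
e*dim=5*2=10


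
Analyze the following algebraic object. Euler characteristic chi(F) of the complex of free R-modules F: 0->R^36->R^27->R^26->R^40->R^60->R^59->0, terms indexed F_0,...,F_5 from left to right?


chi = sum (-1)^i * rank:
(-1)^0*36=36
(-1)^1*27=-27
(-1)^2*26=26
(-1)^3*40=-40
(-1)^4*60=60
(-1)^5*59=-59
chi=-4


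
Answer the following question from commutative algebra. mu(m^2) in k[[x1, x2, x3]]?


C(n+d-1,d)=C(4,2)=6


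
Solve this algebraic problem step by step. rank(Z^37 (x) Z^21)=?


rank(M(x)N) = rank(M)*rank(N)
37*21 = 777


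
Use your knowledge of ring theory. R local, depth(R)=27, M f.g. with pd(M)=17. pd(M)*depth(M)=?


pd+depth=27
depth=27-17=10
pd*depth=17*10=170


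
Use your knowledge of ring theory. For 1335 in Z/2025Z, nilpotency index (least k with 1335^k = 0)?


1335^k mod 2025:
k=1: 1335
k=2: 225
k=3: 675
k=4: 0
First zero at k = 4


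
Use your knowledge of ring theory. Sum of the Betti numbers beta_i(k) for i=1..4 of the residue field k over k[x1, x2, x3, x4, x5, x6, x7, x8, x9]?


Koszul resolution: beta_i(k)=C(n,i), n=9
C(9,1)=9, C(9,2)=36, C(9,3)=84, C(9,4)=126
Sum=255


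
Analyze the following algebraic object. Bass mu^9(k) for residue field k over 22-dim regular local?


C(n,i)=C(22,9)=497420


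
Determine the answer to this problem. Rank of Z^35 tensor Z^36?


rank(M(x)N) = rank(M)*rank(N)
35*36 = 1260


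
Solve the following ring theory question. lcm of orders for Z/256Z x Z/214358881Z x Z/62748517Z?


Exponent = lcm of the cyclic orders; pairwise coprime => product.
2^8*11^8*13^7=256*214358881*62748517=3443379683463546112


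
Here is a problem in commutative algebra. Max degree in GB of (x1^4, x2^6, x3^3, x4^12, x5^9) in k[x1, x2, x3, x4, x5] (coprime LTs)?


Pure powers, coprime LTs => already GB.
Degrees: 4, 6, 3, 12, 9
Max=12


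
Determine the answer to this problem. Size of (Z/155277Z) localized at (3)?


3-primary part: 155277=3^7*71
Size=3^7=2187


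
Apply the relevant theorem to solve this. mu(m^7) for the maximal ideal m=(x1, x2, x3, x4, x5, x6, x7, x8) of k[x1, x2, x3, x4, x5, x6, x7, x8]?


Graded Nakayama: mu(m^d) = dim_k (m^d/m^(d+1)) = #degree-7 monomials in 8 vars
C(n+d-1,d)=C(14,7)=3432


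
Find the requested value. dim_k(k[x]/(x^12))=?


Basis: 1,x,...,x^11
dim=12


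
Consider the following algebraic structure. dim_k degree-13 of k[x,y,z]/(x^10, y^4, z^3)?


Need i<10, j<4, k<3 with i+j+k=13.
For each i, j ranges over max(0,13-i-2)..min(3,13-i):
  i=0: j in [11,3] -> 0
  i=1: j in [10,3] -> 0
  i=2: j in [9,3] -> 0
  i=3: j in [8,3] -> 0
  i=4: j in [7,3] -> 0
  i=5: j in [6,3] -> 0
  i=6: j in [5,3] -> 0
  i=7: j in [4,3] -> 0
  i=8: j in [3,3] -> 1
  i=9: j in [2,3] -> 2
H(13) = 0+0+0+0+0+0+0+0+1+2 = 3


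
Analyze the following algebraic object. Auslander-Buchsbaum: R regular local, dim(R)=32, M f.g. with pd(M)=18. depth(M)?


pd+depth=depth(R)=32
depth=32-18=14


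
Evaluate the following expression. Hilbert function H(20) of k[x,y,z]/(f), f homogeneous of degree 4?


C(22,2)-C(18,2)=231-153=78


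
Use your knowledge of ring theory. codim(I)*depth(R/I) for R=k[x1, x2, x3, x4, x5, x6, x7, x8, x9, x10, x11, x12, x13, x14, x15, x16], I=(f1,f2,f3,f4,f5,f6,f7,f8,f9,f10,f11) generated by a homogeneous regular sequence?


codim=11, depth=dim(R/I)=16-11=5
Product=11*5=55


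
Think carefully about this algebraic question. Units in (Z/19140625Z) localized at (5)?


Local ring = Z/390625Z.
phi(390625) = 5^7*(5-1) = 312500


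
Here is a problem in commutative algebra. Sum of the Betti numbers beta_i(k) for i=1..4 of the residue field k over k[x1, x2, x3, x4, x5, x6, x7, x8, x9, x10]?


Koszul resolution: beta_i(k)=C(n,i), n=10
C(10,1)=10, C(10,2)=45, C(10,3)=120, C(10,4)=210
Sum=385


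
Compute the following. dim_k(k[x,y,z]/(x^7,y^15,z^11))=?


Basis: x^iy^jz^k, i<7,j<15,k<11
7*15*11=1155


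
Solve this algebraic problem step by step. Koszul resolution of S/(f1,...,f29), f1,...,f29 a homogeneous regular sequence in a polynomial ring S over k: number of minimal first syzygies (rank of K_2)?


Regular sequence => Koszul complex is the minimal free resolution.
Syz_1 minimally generated by Koszul relations f_i*e_j - f_j*e_i (i<j): mu(Syz_1) = beta_2 = C(m,2) = m(m-1)/2
m=29
29*28/2 = 406


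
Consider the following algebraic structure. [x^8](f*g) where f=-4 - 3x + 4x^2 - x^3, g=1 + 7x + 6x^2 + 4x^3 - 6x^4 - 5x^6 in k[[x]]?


[x^8] = sum a_i*b_j, i+j=8
  4*-5=-20
Sum=-20


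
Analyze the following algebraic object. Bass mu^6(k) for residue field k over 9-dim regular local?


C(n,i)=C(9,6)=84


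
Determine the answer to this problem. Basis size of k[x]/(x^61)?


Basis: 1,x,...,x^60
dim=61


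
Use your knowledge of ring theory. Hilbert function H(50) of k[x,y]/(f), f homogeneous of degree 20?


H(t)=d for t>=d-1.
d=20, t=50
H(50)=20


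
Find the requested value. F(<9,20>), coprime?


gcd(9,20)=1 => F=ab-a-b=9*20-9-20=180-29=151


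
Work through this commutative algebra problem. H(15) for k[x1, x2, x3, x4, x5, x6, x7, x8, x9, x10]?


C(d+n-1,n-1)=C(24,9)=1307504


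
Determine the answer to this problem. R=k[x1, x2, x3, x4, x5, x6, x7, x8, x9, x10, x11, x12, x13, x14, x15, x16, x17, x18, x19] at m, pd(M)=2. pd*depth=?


pd+depth=19
depth=19-2=17
pd*depth=2*17=34


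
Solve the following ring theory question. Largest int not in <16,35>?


gcd(16,35)=1 => F=ab-a-b=16*35-16-35=560-51=509


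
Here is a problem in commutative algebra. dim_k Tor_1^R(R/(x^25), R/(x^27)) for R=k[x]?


Tor_1(R/I,R/J)=(I cap J)/IJ=(x^27)/(x^52)
dim=52-27=min(25,27)=25


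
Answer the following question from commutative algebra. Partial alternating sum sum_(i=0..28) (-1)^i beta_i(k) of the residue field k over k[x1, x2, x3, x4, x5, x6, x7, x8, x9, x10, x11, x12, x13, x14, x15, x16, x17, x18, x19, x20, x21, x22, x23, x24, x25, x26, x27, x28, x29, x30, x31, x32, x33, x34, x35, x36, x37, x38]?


Koszul resolution: beta_i(k)=C(n,i), n=38
sum_(i=0..p) (-1)^i C(n,i) = (-1)^p C(n-1,p)
(-1)^28*C(37,28) = (-1)^28*124403620 = 124403620


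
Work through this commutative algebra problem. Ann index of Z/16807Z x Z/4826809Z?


Exponent = lcm of the cyclic orders; pairwise coprime => product.
7^5*13^6=16807*4826809=81124178863


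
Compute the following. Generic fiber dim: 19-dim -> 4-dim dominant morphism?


dim(fiber)=dim(X)-dim(Y)=19-4=15


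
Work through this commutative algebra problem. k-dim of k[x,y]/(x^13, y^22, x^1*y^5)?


k[x,y]/I, I = (x^13, y^22, x^1*y^5)
Rect: 13x22=286. Corner: (13-1)x(22-5)=204.
dim = 286-204 = 82


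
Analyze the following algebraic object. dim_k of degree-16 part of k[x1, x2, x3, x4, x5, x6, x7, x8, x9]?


C(d+n-1,n-1)=C(24,8)=735471


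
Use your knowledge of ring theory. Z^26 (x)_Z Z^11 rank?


rank(M(x)N) = rank(M)*rank(N)
26*11 = 286


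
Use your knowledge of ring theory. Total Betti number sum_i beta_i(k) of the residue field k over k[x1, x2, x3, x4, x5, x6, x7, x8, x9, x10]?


Koszul resolution: beta_i(k)=C(n,i), n=10
sum_i C(10,i) = 2^10 = 1024


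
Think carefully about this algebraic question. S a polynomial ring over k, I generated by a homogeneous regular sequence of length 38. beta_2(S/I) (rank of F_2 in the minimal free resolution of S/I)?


Regular sequence => Koszul complex is the minimal free resolution.
Syz_1 minimally generated by Koszul relations f_i*e_j - f_j*e_i (i<j): mu(Syz_1) = beta_2 = C(m,2) = m(m-1)/2
m=38
38*37/2 = 703


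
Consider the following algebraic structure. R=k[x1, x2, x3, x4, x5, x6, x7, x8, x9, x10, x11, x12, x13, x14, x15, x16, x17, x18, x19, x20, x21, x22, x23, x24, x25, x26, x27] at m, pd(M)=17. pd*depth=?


pd+depth=27
depth=27-17=10
pd*depth=17*10=170


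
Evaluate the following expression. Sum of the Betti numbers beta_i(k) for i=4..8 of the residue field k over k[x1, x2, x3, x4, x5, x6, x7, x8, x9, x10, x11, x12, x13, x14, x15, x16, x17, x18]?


Koszul resolution: beta_i(k)=C(n,i), n=18
C(18,4)=3060, C(18,5)=8568, C(18,6)=18564, C(18,7)=31824, C(18,8)=43758
Sum=105774


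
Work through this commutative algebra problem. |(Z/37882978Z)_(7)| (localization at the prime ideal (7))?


7-primary part: 37882978=7^7*46
Size=7^7=823543


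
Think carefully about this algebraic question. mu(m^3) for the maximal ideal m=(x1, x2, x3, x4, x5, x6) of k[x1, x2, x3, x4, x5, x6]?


Graded Nakayama: mu(m^d) = dim_k (m^d/m^(d+1)) = #degree-3 monomials in 6 vars
C(n+d-1,d)=C(8,3)=56


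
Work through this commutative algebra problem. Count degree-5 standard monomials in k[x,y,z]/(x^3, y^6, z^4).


Need i<3, j<6, k<4 with i+j+k=5.
For each i, j ranges over max(0,5-i-3)..min(5,5-i):
  i=0: j in [2,5] -> 4
  i=1: j in [1,4] -> 4
  i=2: j in [0,3] -> 4
H(5) = 4+4+4 = 12


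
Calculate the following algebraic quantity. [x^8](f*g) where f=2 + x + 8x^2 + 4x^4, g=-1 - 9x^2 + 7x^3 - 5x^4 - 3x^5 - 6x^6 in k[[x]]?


[x^8] = sum a_i*b_j, i+j=8
  8*-6=-48
  4*-5=-20
Sum=-68


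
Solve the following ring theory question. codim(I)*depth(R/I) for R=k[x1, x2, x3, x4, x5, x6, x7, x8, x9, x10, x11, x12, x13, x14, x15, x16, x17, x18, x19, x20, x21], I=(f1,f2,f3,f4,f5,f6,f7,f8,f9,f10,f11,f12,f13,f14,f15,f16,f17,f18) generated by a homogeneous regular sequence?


codim=18, depth=dim(R/I)=21-18=3
Product=18*3=54


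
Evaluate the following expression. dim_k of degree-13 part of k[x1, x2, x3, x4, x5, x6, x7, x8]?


C(d+n-1,n-1)=C(20,7)=77520


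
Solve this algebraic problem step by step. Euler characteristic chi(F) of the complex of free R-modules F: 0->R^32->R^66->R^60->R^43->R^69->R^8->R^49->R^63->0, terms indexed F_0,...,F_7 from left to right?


chi = sum (-1)^i * rank:
(-1)^0*32=32
(-1)^1*66=-66
(-1)^2*60=60
(-1)^3*43=-43
(-1)^4*69=69
(-1)^5*8=-8
(-1)^6*49=49
(-1)^7*63=-63
chi=30


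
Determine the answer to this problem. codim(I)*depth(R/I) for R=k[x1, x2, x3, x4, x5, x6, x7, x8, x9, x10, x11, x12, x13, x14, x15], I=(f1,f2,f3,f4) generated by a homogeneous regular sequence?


codim=4, depth=dim(R/I)=15-4=11
Product=4*11=44


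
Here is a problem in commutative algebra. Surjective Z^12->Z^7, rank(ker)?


rank(ker) = 12-7 = 5


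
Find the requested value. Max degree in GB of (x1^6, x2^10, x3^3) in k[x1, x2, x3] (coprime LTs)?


Pure powers, coprime LTs => already GB.
Degrees: 6, 10, 3
Max=10


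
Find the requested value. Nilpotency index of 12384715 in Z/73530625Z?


12384715^k mod 73530625:
k=1: 12384715
k=2: 31943100
k=3: 29969625
k=4: 22509375
k=5: 21008750
k=6: 0
First zero at k = 6


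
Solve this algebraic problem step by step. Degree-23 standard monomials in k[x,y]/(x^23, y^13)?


k[x,y], I = (x^23, y^13), d = 23
Need i < 23 and d-i < 13.
Range: 11 <= i <= 22.
H(23) = 12


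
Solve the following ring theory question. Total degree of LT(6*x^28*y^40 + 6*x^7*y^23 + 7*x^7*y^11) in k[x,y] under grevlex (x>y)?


LT: 6*x^28*y^40
deg_x=28, deg_y=40
Total=28+40=68


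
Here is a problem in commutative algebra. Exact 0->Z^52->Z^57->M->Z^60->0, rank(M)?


Alt sum=0:
(-1)^0*52 + (-1)^1*57 + (-1)^2*? + (-1)^3*60=0
rank(M)=65


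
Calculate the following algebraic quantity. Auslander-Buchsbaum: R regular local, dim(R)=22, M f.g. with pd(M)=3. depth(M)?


pd+depth=depth(R)=22
depth=22-3=19


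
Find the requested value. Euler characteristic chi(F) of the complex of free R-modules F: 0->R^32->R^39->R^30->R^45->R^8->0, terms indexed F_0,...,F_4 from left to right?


chi = sum (-1)^i * rank:
(-1)^0*32=32
(-1)^1*39=-39
(-1)^2*30=30
(-1)^3*45=-45
(-1)^4*8=8
chi=-14


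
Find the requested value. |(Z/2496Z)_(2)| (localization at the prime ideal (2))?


2-primary part: 2496=2^6*39
Size=2^6=64


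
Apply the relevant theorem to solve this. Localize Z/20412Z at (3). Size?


3-primary part: 20412=3^6*28
Size=3^6=729


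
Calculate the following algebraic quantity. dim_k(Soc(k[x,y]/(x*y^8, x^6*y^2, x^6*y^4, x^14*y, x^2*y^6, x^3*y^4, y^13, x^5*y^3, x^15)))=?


Socle = ann(m) = span of standard monomials u with x*u, y*u in I (staircase corners).
Redundant generators: x^6*y^4
Minimal generators: x^15, x^14*y, x^6*y^2, x^5*y^3, x^3*y^4, x^2*y^6, x*y^8, y^13
Corners: y^12, xy^7, x^2y^5, x^4y^3, x^5y^2, x^13y, x^14
Socle dim=7


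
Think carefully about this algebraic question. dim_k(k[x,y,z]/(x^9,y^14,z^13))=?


Basis: x^iy^jz^k, i<9,j<14,k<13
9*14*13=1638


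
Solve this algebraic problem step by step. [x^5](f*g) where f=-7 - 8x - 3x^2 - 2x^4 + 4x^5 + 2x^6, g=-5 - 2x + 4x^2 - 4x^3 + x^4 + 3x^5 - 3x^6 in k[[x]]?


[x^5] = sum a_i*b_j, i+j=5
  -7*3=-21
  -8*1=-8
  -3*-4=12
  -2*-2=4
  4*-5=-20
Sum=-33


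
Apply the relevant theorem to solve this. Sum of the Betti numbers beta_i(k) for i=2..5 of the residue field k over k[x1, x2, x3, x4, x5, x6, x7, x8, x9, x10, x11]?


Koszul resolution: beta_i(k)=C(n,i), n=11
C(11,2)=55, C(11,3)=165, C(11,4)=330, C(11,5)=462
Sum=1012


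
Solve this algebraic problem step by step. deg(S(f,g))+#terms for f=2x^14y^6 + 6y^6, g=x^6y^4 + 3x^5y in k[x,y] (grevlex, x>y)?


LT(f)=2x^14y^6, LT(g)=x^6y^4
lcm(LM)=x^14y^6
S(f,g) (scaled by 2 to clear denominators) = 1*f - 2x^8y^2*g = -6x^13y^3 + 6y^6
2 terms, deg 16.
16+2=18


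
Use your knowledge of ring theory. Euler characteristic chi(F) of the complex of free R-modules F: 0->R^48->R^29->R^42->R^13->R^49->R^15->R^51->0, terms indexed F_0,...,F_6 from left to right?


chi = sum (-1)^i * rank:
(-1)^0*48=48
(-1)^1*29=-29
(-1)^2*42=42
(-1)^3*13=-13
(-1)^4*49=49
(-1)^5*15=-15
(-1)^6*51=51
chi=133


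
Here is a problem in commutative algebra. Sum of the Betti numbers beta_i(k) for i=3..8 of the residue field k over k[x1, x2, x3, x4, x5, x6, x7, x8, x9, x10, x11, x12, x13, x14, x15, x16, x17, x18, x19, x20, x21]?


Koszul resolution: beta_i(k)=C(n,i), n=21
C(21,3)=1330, C(21,4)=5985, C(21,5)=20349, C(21,6)=54264, C(21,7)=116280, C(21,8)=203490
Sum=401698


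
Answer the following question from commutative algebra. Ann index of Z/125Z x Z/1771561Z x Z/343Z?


Exponent = lcm of the cyclic orders; pairwise coprime => product.
5^3*11^6*7^3=125*1771561*343=75955677875


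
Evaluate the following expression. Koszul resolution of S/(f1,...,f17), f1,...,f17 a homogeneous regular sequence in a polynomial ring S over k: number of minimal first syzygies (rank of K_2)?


Regular sequence => Koszul complex is the minimal free resolution.
Syz_1 minimally generated by Koszul relations f_i*e_j - f_j*e_i (i<j): mu(Syz_1) = beta_2 = C(m,2) = m(m-1)/2
m=17
17*16/2 = 136


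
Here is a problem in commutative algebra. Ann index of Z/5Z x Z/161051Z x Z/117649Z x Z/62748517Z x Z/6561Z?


Exponent = lcm of the cyclic orders; pairwise coprime => product.
5^1*11^5*7^6*13^7*3^8=5*161051*117649*62748517*6561=39002745046427230383315


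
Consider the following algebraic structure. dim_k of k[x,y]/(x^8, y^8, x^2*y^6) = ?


k[x,y]/I, I = (x^8, y^8, x^2*y^6)
Rect: 8x8=64. Corner: (8-2)x(8-6)=12.
dim = 64-12 = 52


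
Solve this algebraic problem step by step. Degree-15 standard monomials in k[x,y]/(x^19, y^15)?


k[x,y], I = (x^19, y^15), d = 15
Need i < 19 and d-i < 15.
Range: 1 <= i <= 15.
H(15) = 15


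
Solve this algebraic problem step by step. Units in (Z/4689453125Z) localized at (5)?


Local ring = Z/1953125Z.
phi(1953125) = 5^8*(5-1) = 1562500


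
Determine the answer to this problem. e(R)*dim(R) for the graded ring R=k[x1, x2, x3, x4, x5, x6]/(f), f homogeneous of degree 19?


e(R)=deg(f)=19, dim(R)=6-1=5
e*dim=19*5=95


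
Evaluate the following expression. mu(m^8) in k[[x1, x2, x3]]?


C(n+d-1,d)=C(10,8)=45


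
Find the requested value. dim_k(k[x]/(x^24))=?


Basis: 1,x,...,x^23
dim=24


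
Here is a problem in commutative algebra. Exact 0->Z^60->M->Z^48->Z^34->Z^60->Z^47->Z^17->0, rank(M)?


Alt sum=0:
(-1)^0*60 + (-1)^1*? + (-1)^2*48 + (-1)^3*34 + (-1)^4*60 + (-1)^5*47 + (-1)^6*17=0
rank(M)=104


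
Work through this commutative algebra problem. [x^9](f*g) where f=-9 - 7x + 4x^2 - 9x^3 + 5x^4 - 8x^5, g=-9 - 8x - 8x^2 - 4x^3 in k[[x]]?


[x^9] = sum a_i*b_j, i+j=9
Sum=0


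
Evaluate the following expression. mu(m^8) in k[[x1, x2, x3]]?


C(n+d-1,d)=C(10,8)=45


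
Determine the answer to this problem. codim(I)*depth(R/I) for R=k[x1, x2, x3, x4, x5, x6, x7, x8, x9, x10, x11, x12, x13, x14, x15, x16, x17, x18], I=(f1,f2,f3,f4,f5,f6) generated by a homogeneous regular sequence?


codim=6, depth=dim(R/I)=18-6=12
Product=6*12=72


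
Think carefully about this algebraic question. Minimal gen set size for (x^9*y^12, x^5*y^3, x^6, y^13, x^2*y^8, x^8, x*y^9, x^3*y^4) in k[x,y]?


Remove redundant (divisible by others).
x^9*y^12 redundant.
x^8 redundant.
Min: x^6, x^5*y^3, x^3*y^4, x^2*y^8, x*y^9, y^13
Count=6


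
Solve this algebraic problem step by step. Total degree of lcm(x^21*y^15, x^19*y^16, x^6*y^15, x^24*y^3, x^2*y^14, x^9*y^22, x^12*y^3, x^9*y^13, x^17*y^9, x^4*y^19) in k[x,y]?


lcm = componentwise max:
x: max(21,19,6,24,2,9,12,9,17,4)=24
y: max(15,16,15,3,14,22,3,13,9,19)=22
Total=24+22=46


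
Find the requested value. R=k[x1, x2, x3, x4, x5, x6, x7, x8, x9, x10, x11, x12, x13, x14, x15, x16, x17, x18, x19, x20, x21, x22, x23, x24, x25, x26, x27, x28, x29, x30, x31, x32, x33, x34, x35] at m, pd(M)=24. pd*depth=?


pd+depth=35
depth=35-24=11
pd*depth=24*11=264


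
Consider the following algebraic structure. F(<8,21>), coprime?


gcd(8,21)=1 => F=ab-a-b=8*21-8-21=168-29=139


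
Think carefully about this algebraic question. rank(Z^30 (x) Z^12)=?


rank(M(x)N) = rank(M)*rank(N)
30*12 = 360


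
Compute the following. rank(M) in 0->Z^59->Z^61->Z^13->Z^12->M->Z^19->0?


Alt sum=0:
(-1)^0*59 + (-1)^1*61 + (-1)^2*13 + (-1)^3*12 + (-1)^4*? + (-1)^5*19=0
rank(M)=20


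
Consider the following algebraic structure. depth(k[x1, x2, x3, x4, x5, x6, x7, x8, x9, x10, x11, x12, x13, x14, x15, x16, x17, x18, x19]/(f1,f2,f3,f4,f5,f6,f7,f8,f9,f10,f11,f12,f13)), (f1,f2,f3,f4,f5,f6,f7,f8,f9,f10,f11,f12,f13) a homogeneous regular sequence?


depth(R)=19
depth(R/I)=19-13=6


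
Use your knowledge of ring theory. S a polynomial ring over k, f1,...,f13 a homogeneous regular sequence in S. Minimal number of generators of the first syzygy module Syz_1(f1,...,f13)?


Regular sequence => Koszul complex is the minimal free resolution.
Syz_1 minimally generated by Koszul relations f_i*e_j - f_j*e_i (i<j): mu(Syz_1) = beta_2 = C(m,2) = m(m-1)/2
m=13
13*12/2 = 78


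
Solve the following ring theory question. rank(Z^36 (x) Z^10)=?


rank(M(x)N) = rank(M)*rank(N)
36*10 = 360


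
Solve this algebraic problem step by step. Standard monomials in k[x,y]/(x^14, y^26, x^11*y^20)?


k[x,y]/I, I = (x^14, y^26, x^11*y^20)
Rect: 14x26=364. Corner: (14-11)x(26-20)=18.
dim = 364-18 = 346


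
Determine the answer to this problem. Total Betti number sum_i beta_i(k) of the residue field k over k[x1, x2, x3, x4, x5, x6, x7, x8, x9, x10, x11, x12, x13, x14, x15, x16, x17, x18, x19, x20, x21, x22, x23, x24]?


Koszul resolution: beta_i(k)=C(n,i), n=24
sum_i C(24,i) = 2^24 = 16777216


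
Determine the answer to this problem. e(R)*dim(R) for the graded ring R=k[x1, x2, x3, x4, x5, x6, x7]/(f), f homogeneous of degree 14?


e(R)=deg(f)=14, dim(R)=7-1=6
e*dim=14*6=84


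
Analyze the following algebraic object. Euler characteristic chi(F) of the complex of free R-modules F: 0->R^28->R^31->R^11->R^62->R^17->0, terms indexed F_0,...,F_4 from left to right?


chi = sum (-1)^i * rank:
(-1)^0*28=28
(-1)^1*31=-31
(-1)^2*11=11
(-1)^3*62=-62
(-1)^4*17=17
chi=-37


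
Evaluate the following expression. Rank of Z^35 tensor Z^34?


rank(M(x)N) = rank(M)*rank(N)
35*34 = 1190


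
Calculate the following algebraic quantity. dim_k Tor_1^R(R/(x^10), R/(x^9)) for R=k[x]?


Tor_1(R/I,R/J)=(I cap J)/IJ=(x^10)/(x^19)
dim=19-10=min(10,9)=9


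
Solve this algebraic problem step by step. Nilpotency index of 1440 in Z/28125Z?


1440^k mod 28125:
k=1: 1440
k=2: 20475
k=3: 9000
k=4: 22500
k=5: 0
First zero at k = 5


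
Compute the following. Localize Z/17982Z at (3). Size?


3-primary part: 17982=3^5*74
Size=3^5=243


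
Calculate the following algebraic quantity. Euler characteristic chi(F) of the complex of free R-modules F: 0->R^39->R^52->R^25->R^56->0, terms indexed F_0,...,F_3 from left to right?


chi = sum (-1)^i * rank:
(-1)^0*39=39
(-1)^1*52=-52
(-1)^2*25=25
(-1)^3*56=-56
chi=-44


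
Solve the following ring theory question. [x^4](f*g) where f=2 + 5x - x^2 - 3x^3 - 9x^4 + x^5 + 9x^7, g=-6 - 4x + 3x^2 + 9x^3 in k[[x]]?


[x^4] = sum a_i*b_j, i+j=4
  5*9=45
  -1*3=-3
  -3*-4=12
  -9*-6=54
Sum=108


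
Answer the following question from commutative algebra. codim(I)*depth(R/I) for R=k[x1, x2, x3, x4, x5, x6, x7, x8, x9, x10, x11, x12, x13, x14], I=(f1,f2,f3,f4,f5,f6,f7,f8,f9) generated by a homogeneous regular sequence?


codim=9, depth=dim(R/I)=14-9=5
Product=9*5=45


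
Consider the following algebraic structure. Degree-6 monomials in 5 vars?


C(d+n-1,n-1)=C(10,4)=210


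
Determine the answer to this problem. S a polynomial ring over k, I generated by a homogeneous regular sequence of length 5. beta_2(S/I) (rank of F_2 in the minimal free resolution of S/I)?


Regular sequence => Koszul complex is the minimal free resolution.
Syz_1 minimally generated by Koszul relations f_i*e_j - f_j*e_i (i<j): mu(Syz_1) = beta_2 = C(m,2) = m(m-1)/2
m=5
5*4/2 = 10


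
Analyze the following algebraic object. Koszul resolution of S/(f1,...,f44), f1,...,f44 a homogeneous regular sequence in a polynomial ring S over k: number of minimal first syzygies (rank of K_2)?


Regular sequence => Koszul complex is the minimal free resolution.
Syz_1 minimally generated by Koszul relations f_i*e_j - f_j*e_i (i<j): mu(Syz_1) = beta_2 = C(m,2) = m(m-1)/2
m=44
44*43/2 = 946


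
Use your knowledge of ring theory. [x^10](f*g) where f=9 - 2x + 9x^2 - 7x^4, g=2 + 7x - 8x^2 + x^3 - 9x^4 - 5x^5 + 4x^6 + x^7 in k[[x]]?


[x^10] = sum a_i*b_j, i+j=10
  -7*4=-28
Sum=-28


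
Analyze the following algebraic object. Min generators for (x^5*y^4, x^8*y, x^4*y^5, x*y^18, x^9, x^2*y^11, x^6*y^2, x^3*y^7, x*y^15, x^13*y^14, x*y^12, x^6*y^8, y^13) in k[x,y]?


Remove redundant (divisible by others).
x*y^15 redundant.
x^6*y^8 redundant.
x^13*y^14 redundant.
x*y^18 redundant.
Min: x^9, x^8*y, x^6*y^2, x^5*y^4, x^4*y^5, x^3*y^7, x^2*y^11, x*y^12, y^13
Count=9


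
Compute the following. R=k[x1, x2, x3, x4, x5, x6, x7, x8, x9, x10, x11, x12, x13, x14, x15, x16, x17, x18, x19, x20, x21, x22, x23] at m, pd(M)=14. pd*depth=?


pd+depth=23
depth=23-14=9
pd*depth=14*9=126


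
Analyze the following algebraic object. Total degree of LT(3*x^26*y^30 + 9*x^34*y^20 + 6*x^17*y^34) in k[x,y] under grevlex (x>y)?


LT: 3*x^26*y^30
deg_x=26, deg_y=30
Total=26+30=56


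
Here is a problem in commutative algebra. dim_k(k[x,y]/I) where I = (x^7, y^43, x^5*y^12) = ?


k[x,y]/I, I = (x^7, y^43, x^5*y^12)
Rect: 7x43=301. Corner: (7-5)x(43-12)=62.
dim = 301-62 = 239


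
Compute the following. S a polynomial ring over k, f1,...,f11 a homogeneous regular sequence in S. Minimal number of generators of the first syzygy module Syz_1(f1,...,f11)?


Regular sequence => Koszul complex is the minimal free resolution.
Syz_1 minimally generated by Koszul relations f_i*e_j - f_j*e_i (i<j): mu(Syz_1) = beta_2 = C(m,2) = m(m-1)/2
m=11
11*10/2 = 55


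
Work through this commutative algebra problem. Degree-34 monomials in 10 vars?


C(d+n-1,n-1)=C(43,9)=563921995


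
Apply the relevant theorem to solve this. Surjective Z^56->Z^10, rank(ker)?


rank(ker) = 56-10 = 46


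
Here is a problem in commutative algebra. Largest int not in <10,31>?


gcd(10,31)=1 => F=ab-a-b=10*31-10-31=310-41=269


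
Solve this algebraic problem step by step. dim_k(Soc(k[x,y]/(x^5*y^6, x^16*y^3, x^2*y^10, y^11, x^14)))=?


Socle = ann(m) = span of standard monomials u with x*u, y*u in I (staircase corners).
Redundant generators: x^16*y^3
Minimal generators: x^14, x^5*y^6, x^2*y^10, y^11
Corners: xy^10, x^4y^9, x^13y^5
Socle dim=3


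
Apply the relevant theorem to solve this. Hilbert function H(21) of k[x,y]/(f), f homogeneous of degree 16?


H(t)=d for t>=d-1.
d=16, t=21
H(21)=16


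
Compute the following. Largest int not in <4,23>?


gcd(4,23)=1 => F=ab-a-b=4*23-4-23=92-27=65


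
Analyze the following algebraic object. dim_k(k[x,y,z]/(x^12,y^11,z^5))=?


Basis: x^iy^jz^k, i<12,j<11,k<5
12*11*5=660


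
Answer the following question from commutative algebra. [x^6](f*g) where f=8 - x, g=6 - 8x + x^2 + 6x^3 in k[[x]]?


[x^6] = sum a_i*b_j, i+j=6
Sum=0


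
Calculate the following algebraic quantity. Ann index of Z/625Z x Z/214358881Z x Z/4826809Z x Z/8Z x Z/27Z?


Exponent = lcm of the cyclic orders; pairwise coprime => product.
5^4*11^8*13^6*2^3*3^3=625*214358881*4826809*8*27=139680365765498415000


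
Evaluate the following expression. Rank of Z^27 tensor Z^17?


rank(M(x)N) = rank(M)*rank(N)
27*17 = 459


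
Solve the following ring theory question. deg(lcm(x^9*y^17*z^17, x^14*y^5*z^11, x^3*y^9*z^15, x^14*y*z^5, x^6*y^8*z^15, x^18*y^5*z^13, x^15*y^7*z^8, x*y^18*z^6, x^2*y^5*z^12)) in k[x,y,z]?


lcm = componentwise max:
x: max(9,14,3,14,6,18,15,1,2)=18
y: max(17,5,9,1,8,5,7,18,5)=18
z: max(17,11,15,5,15,13,8,6,12)=17
Total=18+18+17=53


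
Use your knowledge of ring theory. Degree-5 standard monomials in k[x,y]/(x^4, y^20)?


k[x,y], I = (x^4, y^20), d = 5
Need i < 4 and d-i < 20.
Range: 0 <= i <= 3.
H(5) = 4


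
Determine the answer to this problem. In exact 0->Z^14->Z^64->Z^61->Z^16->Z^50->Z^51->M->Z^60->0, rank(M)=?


Alt sum=0:
(-1)^0*14 + (-1)^1*64 + (-1)^2*61 + (-1)^3*16 + (-1)^4*50 + (-1)^5*51 + (-1)^6*? + (-1)^7*60=0
rank(M)=66


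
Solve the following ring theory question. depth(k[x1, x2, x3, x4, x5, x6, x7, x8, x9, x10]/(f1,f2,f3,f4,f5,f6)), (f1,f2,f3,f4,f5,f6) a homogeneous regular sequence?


depth(R)=10
depth(R/I)=10-6=4


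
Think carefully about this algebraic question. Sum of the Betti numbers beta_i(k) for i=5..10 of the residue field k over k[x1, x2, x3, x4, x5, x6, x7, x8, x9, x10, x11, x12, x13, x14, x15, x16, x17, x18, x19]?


Koszul resolution: beta_i(k)=C(n,i), n=19
C(19,5)=11628, C(19,6)=27132, C(19,7)=50388, C(19,8)=75582, C(19,9)=92378, C(19,10)=92378
Sum=349486


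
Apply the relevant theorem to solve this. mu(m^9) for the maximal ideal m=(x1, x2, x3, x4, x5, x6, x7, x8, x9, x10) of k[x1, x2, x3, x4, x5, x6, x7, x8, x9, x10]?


Graded Nakayama: mu(m^d) = dim_k (m^d/m^(d+1)) = #degree-9 monomials in 10 vars
C(n+d-1,d)=C(18,9)=48620


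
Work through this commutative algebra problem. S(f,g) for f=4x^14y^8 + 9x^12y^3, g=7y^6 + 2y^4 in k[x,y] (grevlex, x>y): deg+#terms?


LT(f)=4x^14y^8, LT(g)=7y^6
lcm(LM)=x^14y^8
S(f,g) (scaled by 28 to clear denominators) = 7*f - 4x^14y^2*g = -8x^14y^6 + 63x^12y^3
2 terms, deg 20.
20+2=22


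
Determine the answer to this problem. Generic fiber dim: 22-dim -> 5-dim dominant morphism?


dim(fiber)=dim(X)-dim(Y)=22-5=17


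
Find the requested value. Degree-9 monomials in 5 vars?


C(d+n-1,n-1)=C(13,4)=715


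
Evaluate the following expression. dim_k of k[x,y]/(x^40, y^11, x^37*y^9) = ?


k[x,y]/I, I = (x^40, y^11, x^37*y^9)
Rect: 40x11=440. Corner: (40-37)x(11-9)=6.
dim = 440-6 = 434


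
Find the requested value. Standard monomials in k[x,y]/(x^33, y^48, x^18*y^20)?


k[x,y]/I, I = (x^33, y^48, x^18*y^20)
Rect: 33x48=1584. Corner: (33-18)x(48-20)=420.
dim = 1584-420 = 1164


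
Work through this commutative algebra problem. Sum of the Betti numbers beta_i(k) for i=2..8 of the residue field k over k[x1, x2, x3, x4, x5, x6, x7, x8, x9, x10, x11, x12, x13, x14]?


Koszul resolution: beta_i(k)=C(n,i), n=14
C(14,2)=91, C(14,3)=364, C(14,4)=1001, C(14,5)=2002, C(14,6)=3003, C(14,7)=3432, C(14,8)=3003
Sum=12896


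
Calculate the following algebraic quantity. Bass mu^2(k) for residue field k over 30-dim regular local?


C(n,i)=C(30,2)=435


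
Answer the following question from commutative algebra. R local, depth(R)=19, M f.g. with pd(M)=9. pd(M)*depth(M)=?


pd+depth=19
depth=19-9=10
pd*depth=9*10=90


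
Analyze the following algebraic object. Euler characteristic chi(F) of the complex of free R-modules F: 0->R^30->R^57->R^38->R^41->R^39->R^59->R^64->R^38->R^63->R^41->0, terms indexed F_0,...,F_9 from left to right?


chi = sum (-1)^i * rank:
(-1)^0*30=30
(-1)^1*57=-57
(-1)^2*38=38
(-1)^3*41=-41
(-1)^4*39=39
(-1)^5*59=-59
(-1)^6*64=64
(-1)^7*38=-38
(-1)^8*63=63
(-1)^9*41=-41
chi=-2


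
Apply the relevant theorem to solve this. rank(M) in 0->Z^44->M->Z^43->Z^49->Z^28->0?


Alt sum=0:
(-1)^0*44 + (-1)^1*? + (-1)^2*43 + (-1)^3*49 + (-1)^4*28=0
rank(M)=66


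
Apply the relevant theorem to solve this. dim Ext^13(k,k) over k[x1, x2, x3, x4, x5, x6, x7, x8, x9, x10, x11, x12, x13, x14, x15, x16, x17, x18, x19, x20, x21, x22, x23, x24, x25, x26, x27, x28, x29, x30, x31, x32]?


C(n,i)=C(32,13)=347373600


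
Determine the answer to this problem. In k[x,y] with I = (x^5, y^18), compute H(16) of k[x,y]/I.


k[x,y], I = (x^5, y^18), d = 16
Need i < 5 and d-i < 18.
Range: 0 <= i <= 4.
H(16) = 5


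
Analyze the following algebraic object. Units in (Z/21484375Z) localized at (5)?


Local ring = Z/1953125Z.
phi(1953125) = 5^8*(5-1) = 1562500


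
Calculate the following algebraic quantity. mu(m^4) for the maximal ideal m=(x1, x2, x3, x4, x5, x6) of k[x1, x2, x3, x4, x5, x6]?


Graded Nakayama: mu(m^d) = dim_k (m^d/m^(d+1)) = #degree-4 monomials in 6 vars
C(n+d-1,d)=C(9,4)=126


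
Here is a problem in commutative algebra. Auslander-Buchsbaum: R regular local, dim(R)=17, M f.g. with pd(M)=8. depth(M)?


pd+depth=depth(R)=17
depth=17-8=9


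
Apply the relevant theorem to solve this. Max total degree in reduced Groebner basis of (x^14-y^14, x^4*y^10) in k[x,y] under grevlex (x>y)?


LT(f1)=x^14, LT(f2)=x^4y^10, lcm=x^14y^10
S(f1,f2) = y^10*f1 - x^10*f2 = -y^24
Reduced GB = {f1, f2, y^24}; degrees 14, 14, 24
Max = 24


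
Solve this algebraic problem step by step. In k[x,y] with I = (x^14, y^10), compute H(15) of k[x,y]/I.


k[x,y], I = (x^14, y^10), d = 15
Need i < 14 and d-i < 10.
Range: 6 <= i <= 13.
H(15) = 8


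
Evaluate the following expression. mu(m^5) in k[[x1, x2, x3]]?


C(n+d-1,d)=C(7,5)=21


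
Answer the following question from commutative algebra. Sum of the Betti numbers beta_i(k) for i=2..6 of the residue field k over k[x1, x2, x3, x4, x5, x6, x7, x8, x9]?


Koszul resolution: beta_i(k)=C(n,i), n=9
C(9,2)=36, C(9,3)=84, C(9,4)=126, C(9,5)=126, C(9,6)=84
Sum=456


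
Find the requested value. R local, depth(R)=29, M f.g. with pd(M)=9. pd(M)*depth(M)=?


pd+depth=29
depth=29-9=20
pd*depth=9*20=180


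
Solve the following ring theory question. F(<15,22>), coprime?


gcd(15,22)=1 => F=ab-a-b=15*22-15-22=330-37=293


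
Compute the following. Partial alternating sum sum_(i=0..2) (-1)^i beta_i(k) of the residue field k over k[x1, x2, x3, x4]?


Koszul resolution: beta_i(k)=C(n,i), n=4
sum_(i=0..p) (-1)^i C(n,i) = (-1)^p C(n-1,p)
(-1)^2*C(3,2) = (-1)^2*3 = 3


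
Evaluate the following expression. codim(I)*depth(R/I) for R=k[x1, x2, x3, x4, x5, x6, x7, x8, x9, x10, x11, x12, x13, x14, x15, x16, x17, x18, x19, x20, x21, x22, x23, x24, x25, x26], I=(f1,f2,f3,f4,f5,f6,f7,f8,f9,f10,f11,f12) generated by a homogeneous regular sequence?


codim=12, depth=dim(R/I)=26-12=14
Product=12*14=168


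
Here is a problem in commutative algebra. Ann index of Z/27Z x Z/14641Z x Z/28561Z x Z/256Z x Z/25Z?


Exponent = lcm of the cyclic orders; pairwise coprime => product.
3^3*11^4*13^4*2^8*5^2=27*14641*28561*256*25=72258324652800


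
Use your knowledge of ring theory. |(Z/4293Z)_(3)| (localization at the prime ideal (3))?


3-primary part: 4293=3^4*53
Size=3^4=81


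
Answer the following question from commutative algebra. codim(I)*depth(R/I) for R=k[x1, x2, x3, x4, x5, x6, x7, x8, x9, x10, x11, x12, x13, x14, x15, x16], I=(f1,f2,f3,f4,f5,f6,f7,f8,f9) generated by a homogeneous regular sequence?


codim=9, depth=dim(R/I)=16-9=7
Product=9*7=63


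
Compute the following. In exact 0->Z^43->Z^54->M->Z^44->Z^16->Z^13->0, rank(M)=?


Alt sum=0:
(-1)^0*43 + (-1)^1*54 + (-1)^2*? + (-1)^3*44 + (-1)^4*16 + (-1)^5*13=0
rank(M)=52


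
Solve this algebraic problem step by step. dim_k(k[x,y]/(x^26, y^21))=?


Basis: x^i*y^j, i<26, j<21
26*21=546


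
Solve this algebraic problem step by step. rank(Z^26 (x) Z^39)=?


rank(M(x)N) = rank(M)*rank(N)
26*39 = 1014


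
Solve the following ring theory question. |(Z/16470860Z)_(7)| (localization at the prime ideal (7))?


7-primary part: 16470860=7^7*20
Size=7^7=823543


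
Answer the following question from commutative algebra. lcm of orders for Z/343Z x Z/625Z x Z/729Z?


Exponent = lcm of the cyclic orders; pairwise coprime => product.
7^3*5^4*3^6=343*625*729=156279375


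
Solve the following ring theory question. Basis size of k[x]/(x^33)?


Basis: 1,x,...,x^32
dim=33


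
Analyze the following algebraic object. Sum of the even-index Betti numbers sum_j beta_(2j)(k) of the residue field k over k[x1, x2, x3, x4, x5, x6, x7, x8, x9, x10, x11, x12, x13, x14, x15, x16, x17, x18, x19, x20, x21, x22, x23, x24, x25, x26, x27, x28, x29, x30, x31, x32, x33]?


Koszul resolution: beta_i(k)=C(n,i), n=33
sum_even C(33,i) = 2^(n-1) = 2^32 = 4294967296


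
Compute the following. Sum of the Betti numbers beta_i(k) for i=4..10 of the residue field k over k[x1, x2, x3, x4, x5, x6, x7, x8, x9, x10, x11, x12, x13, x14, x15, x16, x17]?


Koszul resolution: beta_i(k)=C(n,i), n=17
C(17,4)=2380, C(17,5)=6188, C(17,6)=12376, C(17,7)=19448, C(17,8)=24310, C(17,9)=24310, C(17,10)=19448
Sum=108460


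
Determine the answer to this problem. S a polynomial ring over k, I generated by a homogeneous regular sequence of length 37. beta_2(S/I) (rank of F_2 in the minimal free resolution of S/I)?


Regular sequence => Koszul complex is the minimal free resolution.
Syz_1 minimally generated by Koszul relations f_i*e_j - f_j*e_i (i<j): mu(Syz_1) = beta_2 = C(m,2) = m(m-1)/2
m=37
37*36/2 = 666


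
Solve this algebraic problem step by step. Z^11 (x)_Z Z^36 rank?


rank(M(x)N) = rank(M)*rank(N)
11*36 = 396


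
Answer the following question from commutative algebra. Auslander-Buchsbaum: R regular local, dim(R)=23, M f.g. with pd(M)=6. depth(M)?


pd+depth=depth(R)=23
depth=23-6=17


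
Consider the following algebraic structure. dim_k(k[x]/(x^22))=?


Basis: 1,x,...,x^21
dim=22


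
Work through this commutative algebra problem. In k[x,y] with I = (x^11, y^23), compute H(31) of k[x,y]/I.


k[x,y], I = (x^11, y^23), d = 31
Need i < 11 and d-i < 23.
Range: 9 <= i <= 10.
H(31) = 2


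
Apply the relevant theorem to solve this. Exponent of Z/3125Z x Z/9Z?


Exponent = lcm of the cyclic orders; pairwise coprime => product.
5^5*3^2=3125*9=28125


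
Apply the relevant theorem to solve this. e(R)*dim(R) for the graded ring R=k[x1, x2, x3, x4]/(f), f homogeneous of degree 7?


e(R)=deg(f)=7, dim(R)=4-1=3
e*dim=7*3=21


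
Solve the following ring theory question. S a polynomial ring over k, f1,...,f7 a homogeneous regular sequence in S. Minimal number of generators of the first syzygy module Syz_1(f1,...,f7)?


Regular sequence => Koszul complex is the minimal free resolution.
Syz_1 minimally generated by Koszul relations f_i*e_j - f_j*e_i (i<j): mu(Syz_1) = beta_2 = C(m,2) = m(m-1)/2
m=7
7*6/2 = 21


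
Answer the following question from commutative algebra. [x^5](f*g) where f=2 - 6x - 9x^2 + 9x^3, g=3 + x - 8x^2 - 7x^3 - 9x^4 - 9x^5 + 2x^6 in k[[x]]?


[x^5] = sum a_i*b_j, i+j=5
  2*-9=-18
  -6*-9=54
  -9*-7=63
  9*-8=-72
Sum=27


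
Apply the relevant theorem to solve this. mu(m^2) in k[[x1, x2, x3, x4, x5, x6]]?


C(n+d-1,d)=C(7,2)=21


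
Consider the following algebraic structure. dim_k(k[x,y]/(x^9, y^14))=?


Basis: x^i*y^j, i<9, j<14
9*14=126


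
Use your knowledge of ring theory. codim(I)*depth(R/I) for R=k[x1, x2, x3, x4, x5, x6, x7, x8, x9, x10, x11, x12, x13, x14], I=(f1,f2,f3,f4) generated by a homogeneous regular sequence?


codim=4, depth=dim(R/I)=14-4=10
Product=4*10=40


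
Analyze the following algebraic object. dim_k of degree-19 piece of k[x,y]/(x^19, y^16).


k[x,y], I = (x^19, y^16), d = 19
Need i < 19 and d-i < 16.
Range: 4 <= i <= 18.
H(19) = 15


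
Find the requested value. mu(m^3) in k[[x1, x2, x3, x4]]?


C(n+d-1,d)=C(6,3)=20


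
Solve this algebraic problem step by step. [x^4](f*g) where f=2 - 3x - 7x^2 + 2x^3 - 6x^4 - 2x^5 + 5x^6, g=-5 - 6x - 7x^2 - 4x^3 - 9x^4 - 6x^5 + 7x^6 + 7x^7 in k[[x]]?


[x^4] = sum a_i*b_j, i+j=4
  2*-9=-18
  -3*-4=12
  -7*-7=49
  2*-6=-12
  -6*-5=30
Sum=61


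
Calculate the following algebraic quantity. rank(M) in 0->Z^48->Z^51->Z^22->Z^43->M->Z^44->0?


Alt sum=0:
(-1)^0*48 + (-1)^1*51 + (-1)^2*22 + (-1)^3*43 + (-1)^4*? + (-1)^5*44=0
rank(M)=68


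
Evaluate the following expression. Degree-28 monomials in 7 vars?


C(d+n-1,n-1)=C(34,6)=1344904


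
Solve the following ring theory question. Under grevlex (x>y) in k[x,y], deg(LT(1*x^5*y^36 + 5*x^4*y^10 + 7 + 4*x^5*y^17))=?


LT: 1*x^5*y^36
deg_x=5, deg_y=36
Total=5+36=41


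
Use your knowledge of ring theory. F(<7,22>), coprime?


gcd(7,22)=1 => F=ab-a-b=7*22-7-22=154-29=125


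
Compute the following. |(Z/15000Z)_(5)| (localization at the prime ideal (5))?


5-primary part: 15000=5^4*24
Size=5^4=625


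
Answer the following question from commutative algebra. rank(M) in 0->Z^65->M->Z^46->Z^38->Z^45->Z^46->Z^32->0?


Alt sum=0:
(-1)^0*65 + (-1)^1*? + (-1)^2*46 + (-1)^3*38 + (-1)^4*45 + (-1)^5*46 + (-1)^6*32=0
rank(M)=104


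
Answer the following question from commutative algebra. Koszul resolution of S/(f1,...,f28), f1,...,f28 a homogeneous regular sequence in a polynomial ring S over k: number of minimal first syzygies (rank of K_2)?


Regular sequence => Koszul complex is the minimal free resolution.
Syz_1 minimally generated by Koszul relations f_i*e_j - f_j*e_i (i<j): mu(Syz_1) = beta_2 = C(m,2) = m(m-1)/2
m=28
28*27/2 = 378


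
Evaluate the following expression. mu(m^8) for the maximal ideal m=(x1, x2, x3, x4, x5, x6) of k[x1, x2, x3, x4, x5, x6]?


Graded Nakayama: mu(m^d) = dim_k (m^d/m^(d+1)) = #degree-8 monomials in 6 vars
C(n+d-1,d)=C(13,8)=1287


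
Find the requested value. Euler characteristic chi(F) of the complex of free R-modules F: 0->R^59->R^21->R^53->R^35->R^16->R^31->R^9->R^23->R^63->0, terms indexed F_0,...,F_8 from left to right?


chi = sum (-1)^i * rank:
(-1)^0*59=59
(-1)^1*21=-21
(-1)^2*53=53
(-1)^3*35=-35
(-1)^4*16=16
(-1)^5*31=-31
(-1)^6*9=9
(-1)^7*23=-23
(-1)^8*63=63
chi=90
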